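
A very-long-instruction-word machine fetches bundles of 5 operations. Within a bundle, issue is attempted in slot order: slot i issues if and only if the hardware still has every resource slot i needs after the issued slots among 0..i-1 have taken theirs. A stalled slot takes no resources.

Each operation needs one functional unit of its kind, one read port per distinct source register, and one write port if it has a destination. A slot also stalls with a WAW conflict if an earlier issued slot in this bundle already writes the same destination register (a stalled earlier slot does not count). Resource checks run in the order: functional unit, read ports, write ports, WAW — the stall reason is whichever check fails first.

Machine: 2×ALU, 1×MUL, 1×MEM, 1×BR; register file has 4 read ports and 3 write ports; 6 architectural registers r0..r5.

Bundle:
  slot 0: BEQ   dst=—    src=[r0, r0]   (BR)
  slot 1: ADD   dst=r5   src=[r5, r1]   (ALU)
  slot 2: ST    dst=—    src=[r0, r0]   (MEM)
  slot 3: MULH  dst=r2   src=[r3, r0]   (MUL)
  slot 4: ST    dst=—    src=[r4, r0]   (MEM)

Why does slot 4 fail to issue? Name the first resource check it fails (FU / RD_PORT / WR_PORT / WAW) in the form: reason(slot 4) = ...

[0] BR needs rd=1 wr=0: ok; after: ALU=2 MUL=1 MEM=1 BR=0, R=3, W=3
[1] ALU needs rd=2 wr=1: ok; after: ALU=1 MUL=1 MEM=1 BR=0, R=1, W=2
[2] MEM needs rd=1 wr=0: ok; after: ALU=1 MUL=1 MEM=0 BR=0, R=0, W=2
[3] MUL needs rd=2 wr=1: RD_PORT; after: ALU=1 MUL=1 MEM=0 BR=0, R=0, W=2
[4] MEM needs rd=2 wr=0: FU; after: ALU=1 MUL=1 MEM=0 BR=0, R=0, W=2

reason(slot 4) = FU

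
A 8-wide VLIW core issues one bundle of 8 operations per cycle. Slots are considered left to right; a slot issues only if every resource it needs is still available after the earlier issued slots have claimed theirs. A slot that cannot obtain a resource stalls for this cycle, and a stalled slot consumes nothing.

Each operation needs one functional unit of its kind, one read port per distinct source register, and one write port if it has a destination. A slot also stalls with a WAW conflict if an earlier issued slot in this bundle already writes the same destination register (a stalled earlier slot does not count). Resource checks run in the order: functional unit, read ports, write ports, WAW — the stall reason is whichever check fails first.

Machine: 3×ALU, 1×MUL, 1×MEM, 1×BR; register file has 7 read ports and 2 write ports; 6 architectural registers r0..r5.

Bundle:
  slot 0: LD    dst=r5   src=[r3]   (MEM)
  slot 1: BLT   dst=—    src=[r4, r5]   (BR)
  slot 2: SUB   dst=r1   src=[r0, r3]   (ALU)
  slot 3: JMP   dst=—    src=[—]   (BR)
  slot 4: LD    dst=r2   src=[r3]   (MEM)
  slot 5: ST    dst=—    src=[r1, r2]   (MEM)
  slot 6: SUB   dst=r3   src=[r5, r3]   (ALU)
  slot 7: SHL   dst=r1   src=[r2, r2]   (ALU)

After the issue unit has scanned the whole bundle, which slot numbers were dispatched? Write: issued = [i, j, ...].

issued = [0, 1, 2]

(0) want 1×MEM +1rd +1wr — yes → AL3|MU1|ME0|BR1|rd6|wr1
(1) want 1×BR +2rd +0wr — yes → AL3|MU1|ME0|BR0|rd4|wr1
(2) want 1×ALU +2rd +1wr — yes → AL2|MU1|ME0|BR0|rd2|wr0
(3) want 1×BR +0rd +0wr — FU → AL2|MU1|ME0|BR0|rd2|wr0
(4) want 1×MEM +1rd +1wr — FU → AL2|MU1|ME0|BR0|rd2|wr0
(5) want 1×MEM +2rd +0wr — FU → AL2|MU1|ME0|BR0|rd2|wr0
(6) want 1×ALU +2rd +1wr — WR_PORT → AL2|MU1|ME0|BR0|rd2|wr0
(7) want 1×ALU +1rd +1wr — WR_PORT → AL2|MU1|ME0|BR0|rd2|wr0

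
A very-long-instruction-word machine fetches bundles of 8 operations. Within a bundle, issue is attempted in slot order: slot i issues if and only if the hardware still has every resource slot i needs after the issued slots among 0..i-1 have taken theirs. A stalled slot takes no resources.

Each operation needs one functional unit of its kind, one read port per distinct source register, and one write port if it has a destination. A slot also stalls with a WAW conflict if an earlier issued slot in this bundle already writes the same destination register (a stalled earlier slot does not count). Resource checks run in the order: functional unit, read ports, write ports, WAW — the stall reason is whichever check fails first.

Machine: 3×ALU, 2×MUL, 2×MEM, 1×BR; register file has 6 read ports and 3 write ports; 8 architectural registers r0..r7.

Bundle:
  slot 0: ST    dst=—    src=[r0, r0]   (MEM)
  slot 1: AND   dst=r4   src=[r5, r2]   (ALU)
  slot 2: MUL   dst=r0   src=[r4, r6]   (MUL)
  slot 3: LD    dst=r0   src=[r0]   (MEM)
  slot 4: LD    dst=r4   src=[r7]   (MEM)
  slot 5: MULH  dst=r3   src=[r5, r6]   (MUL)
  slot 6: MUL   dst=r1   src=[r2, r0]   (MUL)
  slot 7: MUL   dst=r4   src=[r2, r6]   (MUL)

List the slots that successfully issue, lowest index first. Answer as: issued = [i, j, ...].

issued = [0, 1, 2]

[0] MEM needs rd=1 wr=0: ok; after: ALU=3 MUL=2 MEM=1 BR=1, R=5, W=3
[1] ALU needs rd=2 wr=1: ok; after: ALU=2 MUL=2 MEM=1 BR=1, R=3, W=2
[2] MUL needs rd=2 wr=1: ok; after: ALU=2 MUL=1 MEM=1 BR=1, R=1, W=1
[3] MEM needs rd=1 wr=1: WAW; after: ALU=2 MUL=1 MEM=1 BR=1, R=1, W=1
[4] MEM needs rd=1 wr=1: WAW; after: ALU=2 MUL=1 MEM=1 BR=1, R=1, W=1
[5] MUL needs rd=2 wr=1: RD_PORT; after: ALU=2 MUL=1 MEM=1 BR=1, R=1, W=1
[6] MUL needs rd=2 wr=1: RD_PORT; after: ALU=2 MUL=1 MEM=1 BR=1, R=1, W=1
[7] MUL needs rd=2 wr=1: RD_PORT; after: ALU=2 MUL=1 MEM=1 BR=1, R=1, W=1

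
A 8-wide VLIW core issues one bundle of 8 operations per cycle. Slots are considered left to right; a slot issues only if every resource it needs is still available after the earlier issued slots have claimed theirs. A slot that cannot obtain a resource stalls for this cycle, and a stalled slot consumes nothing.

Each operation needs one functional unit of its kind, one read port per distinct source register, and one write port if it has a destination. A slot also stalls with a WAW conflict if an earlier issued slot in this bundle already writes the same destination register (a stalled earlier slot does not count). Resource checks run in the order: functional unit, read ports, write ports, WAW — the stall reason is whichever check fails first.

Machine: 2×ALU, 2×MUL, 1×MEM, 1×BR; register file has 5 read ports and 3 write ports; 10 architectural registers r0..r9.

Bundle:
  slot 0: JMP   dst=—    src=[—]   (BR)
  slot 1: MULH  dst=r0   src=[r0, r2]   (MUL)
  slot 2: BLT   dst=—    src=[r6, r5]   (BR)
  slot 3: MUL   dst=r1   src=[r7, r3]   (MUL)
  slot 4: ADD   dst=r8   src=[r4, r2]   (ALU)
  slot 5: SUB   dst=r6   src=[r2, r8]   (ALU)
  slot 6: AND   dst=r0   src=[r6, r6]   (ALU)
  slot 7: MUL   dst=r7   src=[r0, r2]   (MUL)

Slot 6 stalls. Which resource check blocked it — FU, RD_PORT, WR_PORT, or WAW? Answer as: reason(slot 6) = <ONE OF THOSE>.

[0] BR needs rd=0 wr=0: ok; after: ALU=2 MUL=2 MEM=1 BR=0, R=5, W=3
[1] MUL needs rd=2 wr=1: ok; after: ALU=2 MUL=1 MEM=1 BR=0, R=3, W=2
[2] BR needs rd=2 wr=0: FU; after: ALU=2 MUL=1 MEM=1 BR=0, R=3, W=2
[3] MUL needs rd=2 wr=1: ok; after: ALU=2 MUL=0 MEM=1 BR=0, R=1, W=1
[4] ALU needs rd=2 wr=1: RD_PORT; after: ALU=2 MUL=0 MEM=1 BR=0, R=1, W=1
[5] ALU needs rd=2 wr=1: RD_PORT; after: ALU=2 MUL=0 MEM=1 BR=0, R=1, W=1
[6] ALU needs rd=1 wr=1: WAW; after: ALU=2 MUL=0 MEM=1 BR=0, R=1, W=1
[7] MUL needs rd=2 wr=1: FU; after: ALU=2 MUL=0 MEM=1 BR=0, R=1, W=1

reason(slot 6) = WAW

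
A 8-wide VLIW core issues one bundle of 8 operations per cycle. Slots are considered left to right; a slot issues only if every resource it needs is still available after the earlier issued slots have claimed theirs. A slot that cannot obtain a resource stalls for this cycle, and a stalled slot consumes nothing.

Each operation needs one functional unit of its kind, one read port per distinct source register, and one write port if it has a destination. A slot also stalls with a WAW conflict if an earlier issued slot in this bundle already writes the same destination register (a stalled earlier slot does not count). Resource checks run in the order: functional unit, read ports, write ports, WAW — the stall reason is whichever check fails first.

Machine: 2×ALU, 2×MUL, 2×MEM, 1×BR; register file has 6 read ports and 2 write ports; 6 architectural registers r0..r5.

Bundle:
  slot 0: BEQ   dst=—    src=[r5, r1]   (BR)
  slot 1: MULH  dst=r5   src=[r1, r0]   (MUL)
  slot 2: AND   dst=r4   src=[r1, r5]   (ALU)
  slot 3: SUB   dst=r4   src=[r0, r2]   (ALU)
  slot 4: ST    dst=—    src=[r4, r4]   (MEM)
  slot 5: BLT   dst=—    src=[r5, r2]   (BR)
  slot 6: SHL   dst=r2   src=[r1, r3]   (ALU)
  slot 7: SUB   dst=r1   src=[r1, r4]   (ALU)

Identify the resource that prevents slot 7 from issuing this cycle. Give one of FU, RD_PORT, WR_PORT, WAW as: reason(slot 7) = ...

slot 0 (BR): ISSUE — free A2,Mu2,Ld2,B0 rp4 wp2
slot 1 (MUL): ISSUE — free A2,Mu1,Ld2,B0 rp2 wp1
slot 2 (ALU): ISSUE — free A1,Mu1,Ld2,B0 rp0 wp0
slot 3 (ALU): stall RD_PORT — free A1,Mu1,Ld2,B0 rp0 wp0
slot 4 (MEM): stall RD_PORT — free A1,Mu1,Ld2,B0 rp0 wp0
slot 5 (BR): stall FU — free A1,Mu1,Ld2,B0 rp0 wp0
slot 6 (ALU): stall RD_PORT — free A1,Mu1,Ld2,B0 rp0 wp0
slot 7 (ALU): stall RD_PORT — free A1,Mu1,Ld2,B0 rp0 wp0

reason(slot 7) = RD_PORT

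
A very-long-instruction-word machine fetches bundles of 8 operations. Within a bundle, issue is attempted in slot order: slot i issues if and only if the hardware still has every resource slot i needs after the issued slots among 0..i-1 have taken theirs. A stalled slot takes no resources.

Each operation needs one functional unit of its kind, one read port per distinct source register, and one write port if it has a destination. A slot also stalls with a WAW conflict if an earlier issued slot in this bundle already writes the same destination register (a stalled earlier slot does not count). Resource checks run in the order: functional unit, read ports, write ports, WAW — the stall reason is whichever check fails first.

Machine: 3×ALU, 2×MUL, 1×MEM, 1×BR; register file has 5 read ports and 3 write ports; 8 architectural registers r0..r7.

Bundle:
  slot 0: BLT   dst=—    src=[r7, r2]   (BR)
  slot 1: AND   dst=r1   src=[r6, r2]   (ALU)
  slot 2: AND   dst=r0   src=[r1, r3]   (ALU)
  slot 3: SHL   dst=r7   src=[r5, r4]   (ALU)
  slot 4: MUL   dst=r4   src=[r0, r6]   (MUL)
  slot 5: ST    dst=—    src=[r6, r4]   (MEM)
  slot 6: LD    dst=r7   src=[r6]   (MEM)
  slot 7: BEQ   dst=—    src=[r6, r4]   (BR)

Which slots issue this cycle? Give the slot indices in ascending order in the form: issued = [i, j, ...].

  0. BR ⇒ go  {3A/2Mu/1Ld/0B | 3r 3w}
  1. ALU→r1 ⇒ go  {2A/2Mu/1Ld/0B | 1r 2w}
  2. ALU→r0 ⇒ no(RD_PORT)  {2A/2Mu/1Ld/0B | 1r 2w}
  3. ALU→r7 ⇒ no(RD_PORT)  {2A/2Mu/1Ld/0B | 1r 2w}
  4. MUL→r4 ⇒ no(RD_PORT)  {2A/2Mu/1Ld/0B | 1r 2w}
  5. MEM ⇒ no(RD_PORT)  {2A/2Mu/1Ld/0B | 1r 2w}
  6. MEM→r7 ⇒ go  {2A/2Mu/0Ld/0B | 0r 1w}
  7. BR ⇒ no(FU)  {2A/2Mu/0Ld/0B | 0r 1w}

issued = [0, 1, 6]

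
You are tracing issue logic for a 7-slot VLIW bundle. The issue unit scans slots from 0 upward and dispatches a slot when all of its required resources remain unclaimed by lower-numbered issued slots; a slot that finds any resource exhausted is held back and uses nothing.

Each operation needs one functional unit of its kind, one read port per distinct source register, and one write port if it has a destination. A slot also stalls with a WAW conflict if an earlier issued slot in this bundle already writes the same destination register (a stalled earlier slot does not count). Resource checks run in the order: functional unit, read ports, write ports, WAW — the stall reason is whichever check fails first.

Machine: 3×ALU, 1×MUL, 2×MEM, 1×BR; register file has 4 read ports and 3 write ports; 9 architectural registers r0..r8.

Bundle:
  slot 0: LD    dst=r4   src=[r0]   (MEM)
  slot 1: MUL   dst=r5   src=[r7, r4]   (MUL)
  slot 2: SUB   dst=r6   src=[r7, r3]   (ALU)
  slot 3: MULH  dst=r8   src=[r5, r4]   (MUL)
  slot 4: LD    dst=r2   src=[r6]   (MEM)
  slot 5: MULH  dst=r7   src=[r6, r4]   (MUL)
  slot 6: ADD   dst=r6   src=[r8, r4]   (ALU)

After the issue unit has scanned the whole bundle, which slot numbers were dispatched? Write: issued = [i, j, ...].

slot 0 (MEM): ISSUE — free A3,Mu1,Ld1,B1 rp3 wp2
slot 1 (MUL): ISSUE — free A3,Mu0,Ld1,B1 rp1 wp1
slot 2 (ALU): stall RD_PORT — free A3,Mu0,Ld1,B1 rp1 wp1
slot 3 (MUL): stall FU — free A3,Mu0,Ld1,B1 rp1 wp1
slot 4 (MEM): ISSUE — free A3,Mu0,Ld0,B1 rp0 wp0
slot 5 (MUL): stall FU — free A3,Mu0,Ld0,B1 rp0 wp0
slot 6 (ALU): stall RD_PORT — free A3,Mu0,Ld0,B1 rp0 wp0

issued = [0, 1, 4]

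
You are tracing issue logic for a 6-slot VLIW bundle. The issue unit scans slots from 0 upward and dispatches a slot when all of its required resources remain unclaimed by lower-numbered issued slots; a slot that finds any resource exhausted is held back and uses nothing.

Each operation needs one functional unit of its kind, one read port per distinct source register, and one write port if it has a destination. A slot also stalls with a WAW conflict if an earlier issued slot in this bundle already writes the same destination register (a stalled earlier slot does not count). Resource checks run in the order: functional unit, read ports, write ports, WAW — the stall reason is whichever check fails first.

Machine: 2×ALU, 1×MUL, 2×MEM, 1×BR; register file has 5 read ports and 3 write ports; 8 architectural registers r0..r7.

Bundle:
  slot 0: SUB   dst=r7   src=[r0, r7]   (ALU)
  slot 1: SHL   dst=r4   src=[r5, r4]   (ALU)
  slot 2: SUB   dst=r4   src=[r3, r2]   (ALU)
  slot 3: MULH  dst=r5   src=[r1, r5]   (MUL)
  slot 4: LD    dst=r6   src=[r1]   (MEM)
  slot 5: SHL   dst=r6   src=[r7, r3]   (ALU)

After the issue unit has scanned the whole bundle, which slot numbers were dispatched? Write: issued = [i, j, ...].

#0 ALU src=r0,r7 dispatched  <A:1 Mu:1 Ld:2 B:1 rd:3 wr:2>
#1 ALU src=r5,r4 dispatched  <A:0 Mu:1 Ld:2 B:1 rd:1 wr:1>
#2 ALU src=r3,r2 held:FU  <A:0 Mu:1 Ld:2 B:1 rd:1 wr:1>
#3 MUL src=r1,r5 held:RD_PORT  <A:0 Mu:1 Ld:2 B:1 rd:1 wr:1>
#4 MEM src=r1 dispatched  <A:0 Mu:1 Ld:1 B:1 rd:0 wr:0>
#5 ALU src=r7,r3 held:FU  <A:0 Mu:1 Ld:1 B:1 rd:0 wr:0>

issued = [0, 1, 4]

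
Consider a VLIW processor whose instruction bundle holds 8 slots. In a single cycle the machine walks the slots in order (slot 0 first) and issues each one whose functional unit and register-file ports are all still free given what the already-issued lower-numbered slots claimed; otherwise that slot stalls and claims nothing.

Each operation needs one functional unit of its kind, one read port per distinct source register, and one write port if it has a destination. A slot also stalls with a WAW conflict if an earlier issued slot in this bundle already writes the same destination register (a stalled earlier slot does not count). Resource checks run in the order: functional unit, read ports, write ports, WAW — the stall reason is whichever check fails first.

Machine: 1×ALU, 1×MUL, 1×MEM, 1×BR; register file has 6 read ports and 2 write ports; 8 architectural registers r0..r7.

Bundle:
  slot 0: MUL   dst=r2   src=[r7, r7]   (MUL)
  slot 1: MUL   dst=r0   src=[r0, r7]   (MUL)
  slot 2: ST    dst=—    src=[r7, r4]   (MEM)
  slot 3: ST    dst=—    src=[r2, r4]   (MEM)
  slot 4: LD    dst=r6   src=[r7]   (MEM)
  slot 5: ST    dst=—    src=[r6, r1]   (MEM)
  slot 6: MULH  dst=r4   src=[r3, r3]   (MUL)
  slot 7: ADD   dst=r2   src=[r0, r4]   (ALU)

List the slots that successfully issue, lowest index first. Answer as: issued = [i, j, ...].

issued = [0, 2]

[0] MUL needs rd=1 wr=1: ok; after: ALU=1 MUL=0 MEM=1 BR=1, R=5, W=1
[1] MUL needs rd=2 wr=1: FU; after: ALU=1 MUL=0 MEM=1 BR=1, R=5, W=1
[2] MEM needs rd=2 wr=0: ok; after: ALU=1 MUL=0 MEM=0 BR=1, R=3, W=1
[3] MEM needs rd=2 wr=0: FU; after: ALU=1 MUL=0 MEM=0 BR=1, R=3, W=1
[4] MEM needs rd=1 wr=1: FU; after: ALU=1 MUL=0 MEM=0 BR=1, R=3, W=1
[5] MEM needs rd=2 wr=0: FU; after: ALU=1 MUL=0 MEM=0 BR=1, R=3, W=1
[6] MUL needs rd=1 wr=1: FU; after: ALU=1 MUL=0 MEM=0 BR=1, R=3, W=1
[7] ALU needs rd=2 wr=1: WAW; after: ALU=1 MUL=0 MEM=0 BR=1, R=3, W=1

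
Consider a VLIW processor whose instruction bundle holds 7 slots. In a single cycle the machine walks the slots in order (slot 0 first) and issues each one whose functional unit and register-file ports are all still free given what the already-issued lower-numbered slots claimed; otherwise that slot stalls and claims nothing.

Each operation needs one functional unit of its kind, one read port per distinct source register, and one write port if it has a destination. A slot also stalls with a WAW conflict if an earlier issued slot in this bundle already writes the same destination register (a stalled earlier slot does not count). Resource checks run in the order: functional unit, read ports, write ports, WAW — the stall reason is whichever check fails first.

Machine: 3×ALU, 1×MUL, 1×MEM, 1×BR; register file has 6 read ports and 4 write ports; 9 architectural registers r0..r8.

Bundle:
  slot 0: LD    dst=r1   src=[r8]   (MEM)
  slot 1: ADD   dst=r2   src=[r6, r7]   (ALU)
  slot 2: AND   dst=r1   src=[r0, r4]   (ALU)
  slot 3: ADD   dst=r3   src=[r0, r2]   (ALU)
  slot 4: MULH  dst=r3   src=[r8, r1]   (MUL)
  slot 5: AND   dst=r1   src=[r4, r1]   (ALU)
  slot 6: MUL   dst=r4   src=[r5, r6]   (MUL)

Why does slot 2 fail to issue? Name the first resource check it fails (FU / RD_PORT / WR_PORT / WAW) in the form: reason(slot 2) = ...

reason(slot 2) = WAW

slot 0 (MEM): ISSUE — free A3,Mu1,Ld0,B1 rp5 wp3
slot 1 (ALU): ISSUE — free A2,Mu1,Ld0,B1 rp3 wp2
slot 2 (ALU): stall WAW — free A2,Mu1,Ld0,B1 rp3 wp2
slot 3 (ALU): ISSUE — free A1,Mu1,Ld0,B1 rp1 wp1
slot 4 (MUL): stall RD_PORT — free A1,Mu1,Ld0,B1 rp1 wp1
slot 5 (ALU): stall RD_PORT — free A1,Mu1,Ld0,B1 rp1 wp1
slot 6 (MUL): stall RD_PORT — free A1,Mu1,Ld0,B1 rp1 wp1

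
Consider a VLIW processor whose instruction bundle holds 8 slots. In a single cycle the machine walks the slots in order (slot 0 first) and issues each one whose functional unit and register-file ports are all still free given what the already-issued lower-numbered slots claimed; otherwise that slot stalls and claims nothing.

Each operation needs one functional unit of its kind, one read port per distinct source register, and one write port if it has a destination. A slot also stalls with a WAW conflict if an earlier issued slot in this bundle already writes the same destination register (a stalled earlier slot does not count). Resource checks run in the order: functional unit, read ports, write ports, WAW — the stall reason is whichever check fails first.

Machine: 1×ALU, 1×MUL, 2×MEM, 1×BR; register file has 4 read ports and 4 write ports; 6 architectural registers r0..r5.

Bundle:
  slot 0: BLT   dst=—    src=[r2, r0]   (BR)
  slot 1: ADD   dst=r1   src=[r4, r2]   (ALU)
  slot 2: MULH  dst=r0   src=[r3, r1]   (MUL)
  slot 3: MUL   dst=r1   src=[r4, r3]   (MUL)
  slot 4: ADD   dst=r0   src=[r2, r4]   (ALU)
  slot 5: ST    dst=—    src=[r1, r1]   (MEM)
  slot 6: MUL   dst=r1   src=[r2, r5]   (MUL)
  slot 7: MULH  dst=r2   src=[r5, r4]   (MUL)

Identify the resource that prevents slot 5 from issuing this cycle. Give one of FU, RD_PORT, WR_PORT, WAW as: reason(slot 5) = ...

  0. BR ⇒ go  {1A/1Mu/2Ld/0B | 2r 4w}
  1. ALU→r1 ⇒ go  {0A/1Mu/2Ld/0B | 0r 3w}
  2. MUL→r0 ⇒ no(RD_PORT)  {0A/1Mu/2Ld/0B | 0r 3w}
  3. MUL→r1 ⇒ no(RD_PORT)  {0A/1Mu/2Ld/0B | 0r 3w}
  4. ALU→r0 ⇒ no(FU)  {0A/1Mu/2Ld/0B | 0r 3w}
  5. MEM ⇒ no(RD_PORT)  {0A/1Mu/2Ld/0B | 0r 3w}
  6. MUL→r1 ⇒ no(RD_PORT)  {0A/1Mu/2Ld/0B | 0r 3w}
  7. MUL→r2 ⇒ no(RD_PORT)  {0A/1Mu/2Ld/0B | 0r 3w}

reason(slot 5) = RD_PORT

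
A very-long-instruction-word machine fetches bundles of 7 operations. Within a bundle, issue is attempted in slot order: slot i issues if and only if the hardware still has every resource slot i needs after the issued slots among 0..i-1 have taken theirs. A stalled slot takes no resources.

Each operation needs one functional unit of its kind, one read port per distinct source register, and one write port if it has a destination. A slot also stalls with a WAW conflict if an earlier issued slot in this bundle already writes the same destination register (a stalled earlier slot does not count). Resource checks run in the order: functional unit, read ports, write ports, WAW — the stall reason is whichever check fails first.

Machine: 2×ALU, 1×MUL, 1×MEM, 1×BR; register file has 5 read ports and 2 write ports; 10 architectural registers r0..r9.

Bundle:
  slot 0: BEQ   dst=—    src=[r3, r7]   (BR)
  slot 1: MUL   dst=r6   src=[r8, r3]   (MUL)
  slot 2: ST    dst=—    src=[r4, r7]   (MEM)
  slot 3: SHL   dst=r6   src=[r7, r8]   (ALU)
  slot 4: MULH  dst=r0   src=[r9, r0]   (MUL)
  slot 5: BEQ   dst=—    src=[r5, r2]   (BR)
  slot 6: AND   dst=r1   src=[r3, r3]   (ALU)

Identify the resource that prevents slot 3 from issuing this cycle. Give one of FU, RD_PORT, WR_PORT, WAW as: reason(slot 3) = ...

reason(slot 3) = RD_PORT

slot 0 (BR): ISSUE — free A2,Mu1,Ld1,B0 rp3 wp2
slot 1 (MUL): ISSUE — free A2,Mu0,Ld1,B0 rp1 wp1
slot 2 (MEM): stall RD_PORT — free A2,Mu0,Ld1,B0 rp1 wp1
slot 3 (ALU): stall RD_PORT — free A2,Mu0,Ld1,B0 rp1 wp1
slot 4 (MUL): stall FU — free A2,Mu0,Ld1,B0 rp1 wp1
slot 5 (BR): stall FU — free A2,Mu0,Ld1,B0 rp1 wp1
slot 6 (ALU): ISSUE — free A1,Mu0,Ld1,B0 rp0 wp0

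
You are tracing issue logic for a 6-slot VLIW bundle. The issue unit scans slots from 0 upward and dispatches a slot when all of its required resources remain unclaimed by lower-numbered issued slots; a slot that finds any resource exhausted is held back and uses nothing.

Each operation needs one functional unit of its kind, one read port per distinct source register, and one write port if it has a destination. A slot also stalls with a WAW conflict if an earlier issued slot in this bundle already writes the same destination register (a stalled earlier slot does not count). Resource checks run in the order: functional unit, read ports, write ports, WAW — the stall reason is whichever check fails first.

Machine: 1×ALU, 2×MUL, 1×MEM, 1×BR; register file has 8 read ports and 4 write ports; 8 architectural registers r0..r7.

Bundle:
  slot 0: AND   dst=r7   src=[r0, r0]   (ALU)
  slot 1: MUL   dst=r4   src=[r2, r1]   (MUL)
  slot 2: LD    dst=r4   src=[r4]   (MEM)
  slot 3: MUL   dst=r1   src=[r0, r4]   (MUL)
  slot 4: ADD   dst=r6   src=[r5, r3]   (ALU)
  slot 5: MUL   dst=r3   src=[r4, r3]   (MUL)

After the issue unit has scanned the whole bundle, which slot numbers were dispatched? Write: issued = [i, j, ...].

(0) want 1×ALU +1rd +1wr — yes → AL0|MU2|ME1|BR1|rd7|wr3
(1) want 1×MUL +2rd +1wr — yes → AL0|MU1|ME1|BR1|rd5|wr2
(2) want 1×MEM +1rd +1wr — WAW → AL0|MU1|ME1|BR1|rd5|wr2
(3) want 1×MUL +2rd +1wr — yes → AL0|MU0|ME1|BR1|rd3|wr1
(4) want 1×ALU +2rd +1wr — FU → AL0|MU0|ME1|BR1|rd3|wr1
(5) want 1×MUL +2rd +1wr — FU → AL0|MU0|ME1|BR1|rd3|wr1

issued = [0, 1, 3]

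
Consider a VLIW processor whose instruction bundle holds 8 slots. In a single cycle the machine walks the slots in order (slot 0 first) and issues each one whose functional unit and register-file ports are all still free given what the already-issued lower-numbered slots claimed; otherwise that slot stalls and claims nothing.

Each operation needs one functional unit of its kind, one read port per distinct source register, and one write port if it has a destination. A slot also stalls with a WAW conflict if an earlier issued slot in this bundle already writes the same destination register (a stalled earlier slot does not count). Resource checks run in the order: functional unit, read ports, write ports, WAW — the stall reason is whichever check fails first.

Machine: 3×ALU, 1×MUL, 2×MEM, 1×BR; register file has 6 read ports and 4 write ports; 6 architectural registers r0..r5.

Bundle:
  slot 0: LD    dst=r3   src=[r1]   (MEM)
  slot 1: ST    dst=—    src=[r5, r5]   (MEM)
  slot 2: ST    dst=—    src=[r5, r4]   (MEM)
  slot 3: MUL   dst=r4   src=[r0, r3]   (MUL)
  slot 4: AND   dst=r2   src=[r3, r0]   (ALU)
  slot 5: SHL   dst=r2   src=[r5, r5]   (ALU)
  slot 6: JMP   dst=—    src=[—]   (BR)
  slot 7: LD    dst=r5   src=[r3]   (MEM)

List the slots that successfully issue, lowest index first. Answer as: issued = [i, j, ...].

#0 MEM src=r1 dispatched  <A:3 Mu:1 Ld:1 B:1 rd:5 wr:3>
#1 MEM src=r5,r5 dispatched  <A:3 Mu:1 Ld:0 B:1 rd:4 wr:3>
#2 MEM src=r5,r4 held:FU  <A:3 Mu:1 Ld:0 B:1 rd:4 wr:3>
#3 MUL src=r0,r3 dispatched  <A:3 Mu:0 Ld:0 B:1 rd:2 wr:2>
#4 ALU src=r3,r0 dispatched  <A:2 Mu:0 Ld:0 B:1 rd:0 wr:1>
#5 ALU src=r5,r5 held:RD_PORT  <A:2 Mu:0 Ld:0 B:1 rd:0 wr:1>
#6 BR src=- dispatched  <A:2 Mu:0 Ld:0 B:0 rd:0 wr:1>
#7 MEM src=r3 held:FU  <A:2 Mu:0 Ld:0 B:0 rd:0 wr:1>

issued = [0, 1, 3, 4, 6]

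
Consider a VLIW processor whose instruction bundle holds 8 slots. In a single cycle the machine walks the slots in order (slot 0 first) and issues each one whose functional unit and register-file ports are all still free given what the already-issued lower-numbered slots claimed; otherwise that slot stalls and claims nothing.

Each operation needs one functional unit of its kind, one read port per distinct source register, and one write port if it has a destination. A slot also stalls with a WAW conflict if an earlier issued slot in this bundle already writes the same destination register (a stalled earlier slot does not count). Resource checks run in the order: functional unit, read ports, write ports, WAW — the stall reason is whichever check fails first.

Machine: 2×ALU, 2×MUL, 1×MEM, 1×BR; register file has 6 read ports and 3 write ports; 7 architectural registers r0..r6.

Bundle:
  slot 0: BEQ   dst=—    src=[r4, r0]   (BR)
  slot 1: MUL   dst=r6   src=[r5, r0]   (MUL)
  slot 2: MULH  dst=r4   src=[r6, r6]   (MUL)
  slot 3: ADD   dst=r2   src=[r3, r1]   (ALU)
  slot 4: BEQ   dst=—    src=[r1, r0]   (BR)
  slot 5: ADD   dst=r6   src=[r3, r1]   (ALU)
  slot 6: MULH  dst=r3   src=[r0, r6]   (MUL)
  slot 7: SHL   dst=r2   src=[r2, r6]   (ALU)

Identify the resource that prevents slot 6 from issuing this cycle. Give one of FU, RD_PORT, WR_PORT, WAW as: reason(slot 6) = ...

[0] BR needs rd=2 wr=0: ok; after: ALU=2 MUL=2 MEM=1 BR=0, R=4, W=3
[1] MUL needs rd=2 wr=1: ok; after: ALU=2 MUL=1 MEM=1 BR=0, R=2, W=2
[2] MUL needs rd=1 wr=1: ok; after: ALU=2 MUL=0 MEM=1 BR=0, R=1, W=1
[3] ALU needs rd=2 wr=1: RD_PORT; after: ALU=2 MUL=0 MEM=1 BR=0, R=1, W=1
[4] BR needs rd=2 wr=0: FU; after: ALU=2 MUL=0 MEM=1 BR=0, R=1, W=1
[5] ALU needs rd=2 wr=1: RD_PORT; after: ALU=2 MUL=0 MEM=1 BR=0, R=1, W=1
[6] MUL needs rd=2 wr=1: FU; after: ALU=2 MUL=0 MEM=1 BR=0, R=1, W=1
[7] ALU needs rd=2 wr=1: RD_PORT; after: ALU=2 MUL=0 MEM=1 BR=0, R=1, W=1

reason(slot 6) = FU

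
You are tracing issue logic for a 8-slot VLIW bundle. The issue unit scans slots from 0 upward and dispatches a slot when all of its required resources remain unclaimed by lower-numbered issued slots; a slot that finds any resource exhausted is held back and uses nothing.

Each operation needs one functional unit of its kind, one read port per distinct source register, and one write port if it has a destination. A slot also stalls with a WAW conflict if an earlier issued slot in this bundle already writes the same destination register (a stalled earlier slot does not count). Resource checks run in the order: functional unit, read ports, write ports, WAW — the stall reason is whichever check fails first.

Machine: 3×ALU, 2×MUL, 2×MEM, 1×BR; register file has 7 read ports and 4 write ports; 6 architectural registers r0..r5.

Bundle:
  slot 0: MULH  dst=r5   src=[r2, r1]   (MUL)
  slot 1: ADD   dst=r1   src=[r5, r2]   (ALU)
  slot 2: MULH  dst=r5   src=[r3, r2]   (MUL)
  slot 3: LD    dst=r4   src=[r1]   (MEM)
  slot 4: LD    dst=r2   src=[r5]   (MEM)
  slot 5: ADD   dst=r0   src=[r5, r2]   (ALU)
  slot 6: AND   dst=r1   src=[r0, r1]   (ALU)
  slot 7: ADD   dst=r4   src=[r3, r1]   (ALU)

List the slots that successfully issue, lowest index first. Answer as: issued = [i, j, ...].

issued = [0, 1, 3, 4]

  0. MUL→r5 ⇒ go  {3A/1Mu/2Ld/1B | 5r 3w}
  1. ALU→r1 ⇒ go  {2A/1Mu/2Ld/1B | 3r 2w}
  2. MUL→r5 ⇒ no(WAW)  {2A/1Mu/2Ld/1B | 3r 2w}
  3. MEM→r4 ⇒ go  {2A/1Mu/1Ld/1B | 2r 1w}
  4. MEM→r2 ⇒ go  {2A/1Mu/0Ld/1B | 1r 0w}
  5. ALU→r0 ⇒ no(RD_PORT)  {2A/1Mu/0Ld/1B | 1r 0w}
  6. ALU→r1 ⇒ no(RD_PORT)  {2A/1Mu/0Ld/1B | 1r 0w}
  7. ALU→r4 ⇒ no(RD_PORT)  {2A/1Mu/0Ld/1B | 1r 0w}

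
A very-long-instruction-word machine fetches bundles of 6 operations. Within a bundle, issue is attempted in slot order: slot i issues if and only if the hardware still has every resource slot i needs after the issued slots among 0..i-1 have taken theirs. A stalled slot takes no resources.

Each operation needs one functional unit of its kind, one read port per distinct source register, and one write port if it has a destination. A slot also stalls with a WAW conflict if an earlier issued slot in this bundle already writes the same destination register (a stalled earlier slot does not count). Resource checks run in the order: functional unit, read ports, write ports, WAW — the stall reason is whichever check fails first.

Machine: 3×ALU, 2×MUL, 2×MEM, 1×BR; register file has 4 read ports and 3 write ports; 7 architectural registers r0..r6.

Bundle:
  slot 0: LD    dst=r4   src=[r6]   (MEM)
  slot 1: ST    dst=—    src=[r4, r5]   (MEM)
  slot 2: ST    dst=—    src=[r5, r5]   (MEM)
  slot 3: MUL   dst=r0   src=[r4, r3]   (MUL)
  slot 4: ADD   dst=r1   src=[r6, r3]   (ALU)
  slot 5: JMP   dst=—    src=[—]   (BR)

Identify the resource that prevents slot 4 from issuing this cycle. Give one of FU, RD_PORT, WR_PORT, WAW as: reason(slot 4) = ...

reason(slot 4) = RD_PORT

slot 0 (MEM): ISSUE — free A3,Mu2,Ld1,B1 rp3 wp2
slot 1 (MEM): ISSUE — free A3,Mu2,Ld0,B1 rp1 wp2
slot 2 (MEM): stall FU — free A3,Mu2,Ld0,B1 rp1 wp2
slot 3 (MUL): stall RD_PORT — free A3,Mu2,Ld0,B1 rp1 wp2
slot 4 (ALU): stall RD_PORT — free A3,Mu2,Ld0,B1 rp1 wp2
slot 5 (BR): ISSUE — free A3,Mu2,Ld0,B0 rp1 wp2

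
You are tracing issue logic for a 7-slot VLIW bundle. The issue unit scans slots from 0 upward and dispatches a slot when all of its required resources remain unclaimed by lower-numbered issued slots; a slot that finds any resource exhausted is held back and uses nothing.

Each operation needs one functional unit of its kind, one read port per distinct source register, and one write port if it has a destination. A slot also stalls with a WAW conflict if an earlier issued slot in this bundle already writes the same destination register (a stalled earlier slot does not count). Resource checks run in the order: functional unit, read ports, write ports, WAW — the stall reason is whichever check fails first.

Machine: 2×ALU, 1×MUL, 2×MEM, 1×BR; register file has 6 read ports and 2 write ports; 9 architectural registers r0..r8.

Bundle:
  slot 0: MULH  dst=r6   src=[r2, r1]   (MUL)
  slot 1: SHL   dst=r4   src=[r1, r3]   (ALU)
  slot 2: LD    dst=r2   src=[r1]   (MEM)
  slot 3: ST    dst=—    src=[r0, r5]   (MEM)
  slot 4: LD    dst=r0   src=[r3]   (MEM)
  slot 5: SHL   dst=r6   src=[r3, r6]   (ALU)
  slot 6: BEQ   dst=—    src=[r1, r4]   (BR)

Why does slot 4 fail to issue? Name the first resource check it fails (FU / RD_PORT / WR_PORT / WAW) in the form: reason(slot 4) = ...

  0. MUL→r6 ⇒ go  {2A/0Mu/2Ld/1B | 4r 1w}
  1. ALU→r4 ⇒ go  {1A/0Mu/2Ld/1B | 2r 0w}
  2. MEM→r2 ⇒ no(WR_PORT)  {1A/0Mu/2Ld/1B | 2r 0w}
  3. MEM ⇒ go  {1A/0Mu/1Ld/1B | 0r 0w}
  4. MEM→r0 ⇒ no(RD_PORT)  {1A/0Mu/1Ld/1B | 0r 0w}
  5. ALU→r6 ⇒ no(RD_PORT)  {1A/0Mu/1Ld/1B | 0r 0w}
  6. BR ⇒ no(RD_PORT)  {1A/0Mu/1Ld/1B | 0r 0w}

reason(slot 4) = RD_PORT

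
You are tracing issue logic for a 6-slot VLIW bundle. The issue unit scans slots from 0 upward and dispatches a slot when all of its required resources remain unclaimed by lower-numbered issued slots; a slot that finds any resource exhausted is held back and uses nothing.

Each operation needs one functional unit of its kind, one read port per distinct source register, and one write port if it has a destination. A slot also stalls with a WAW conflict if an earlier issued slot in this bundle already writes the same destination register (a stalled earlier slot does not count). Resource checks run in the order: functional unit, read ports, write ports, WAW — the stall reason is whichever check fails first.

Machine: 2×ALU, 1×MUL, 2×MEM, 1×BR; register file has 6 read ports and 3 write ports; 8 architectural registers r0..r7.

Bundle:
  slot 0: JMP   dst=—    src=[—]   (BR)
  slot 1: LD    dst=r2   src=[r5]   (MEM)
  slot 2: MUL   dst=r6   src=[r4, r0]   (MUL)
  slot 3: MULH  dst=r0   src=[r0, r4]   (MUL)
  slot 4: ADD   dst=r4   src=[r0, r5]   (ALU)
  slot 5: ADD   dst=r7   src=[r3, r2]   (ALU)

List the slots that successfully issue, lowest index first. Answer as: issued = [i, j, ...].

slot 0 (BR): ISSUE — free A2,Mu1,Ld2,B0 rp6 wp3
slot 1 (MEM): ISSUE — free A2,Mu1,Ld1,B0 rp5 wp2
slot 2 (MUL): ISSUE — free A2,Mu0,Ld1,B0 rp3 wp1
slot 3 (MUL): stall FU — free A2,Mu0,Ld1,B0 rp3 wp1
slot 4 (ALU): ISSUE — free A1,Mu0,Ld1,B0 rp1 wp0
slot 5 (ALU): stall RD_PORT — free A1,Mu0,Ld1,B0 rp1 wp0

issued = [0, 1, 2, 4]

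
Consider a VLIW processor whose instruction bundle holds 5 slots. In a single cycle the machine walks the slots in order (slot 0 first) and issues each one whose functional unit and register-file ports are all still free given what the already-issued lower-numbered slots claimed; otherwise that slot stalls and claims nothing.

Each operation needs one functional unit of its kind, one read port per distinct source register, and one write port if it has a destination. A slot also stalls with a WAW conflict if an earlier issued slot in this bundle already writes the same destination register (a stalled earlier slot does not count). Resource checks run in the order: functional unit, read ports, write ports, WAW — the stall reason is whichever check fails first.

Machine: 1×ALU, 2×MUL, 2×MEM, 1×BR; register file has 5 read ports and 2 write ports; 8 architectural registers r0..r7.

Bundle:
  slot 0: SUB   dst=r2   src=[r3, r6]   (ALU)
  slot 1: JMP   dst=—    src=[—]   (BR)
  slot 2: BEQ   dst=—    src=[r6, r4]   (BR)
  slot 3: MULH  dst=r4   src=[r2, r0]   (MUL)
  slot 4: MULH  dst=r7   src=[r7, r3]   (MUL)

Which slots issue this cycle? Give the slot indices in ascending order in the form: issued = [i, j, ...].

issued = [0, 1, 3]

slot 0 (ALU): ISSUE — free A0,Mu2,Ld2,B1 rp3 wp1
slot 1 (BR): ISSUE — free A0,Mu2,Ld2,B0 rp3 wp1
slot 2 (BR): stall FU — free A0,Mu2,Ld2,B0 rp3 wp1
slot 3 (MUL): ISSUE — free A0,Mu1,Ld2,B0 rp1 wp0
slot 4 (MUL): stall RD_PORT — free A0,Mu1,Ld2,B0 rp1 wp0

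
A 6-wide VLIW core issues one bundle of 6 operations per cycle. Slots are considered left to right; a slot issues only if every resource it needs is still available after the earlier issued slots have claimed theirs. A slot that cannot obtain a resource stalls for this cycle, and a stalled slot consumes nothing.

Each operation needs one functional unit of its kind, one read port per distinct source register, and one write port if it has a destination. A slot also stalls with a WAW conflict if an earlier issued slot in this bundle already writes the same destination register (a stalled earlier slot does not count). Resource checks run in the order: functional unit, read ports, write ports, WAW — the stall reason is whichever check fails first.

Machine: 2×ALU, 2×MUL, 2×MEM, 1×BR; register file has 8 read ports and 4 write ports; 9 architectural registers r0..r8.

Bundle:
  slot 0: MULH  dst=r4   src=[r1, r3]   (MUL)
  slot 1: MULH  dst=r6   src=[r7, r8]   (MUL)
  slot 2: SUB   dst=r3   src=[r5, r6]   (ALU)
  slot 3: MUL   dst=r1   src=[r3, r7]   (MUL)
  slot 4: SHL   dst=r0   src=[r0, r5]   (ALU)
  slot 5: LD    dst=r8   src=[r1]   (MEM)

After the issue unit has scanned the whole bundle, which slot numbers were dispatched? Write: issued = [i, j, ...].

issued = [0, 1, 2, 4]

#0 MUL src=r1,r3 dispatched  <A:2 Mu:1 Ld:2 B:1 rd:6 wr:3>
#1 MUL src=r7,r8 dispatched  <A:2 Mu:0 Ld:2 B:1 rd:4 wr:2>
#2 ALU src=r5,r6 dispatched  <A:1 Mu:0 Ld:2 B:1 rd:2 wr:1>
#3 MUL src=r3,r7 held:FU  <A:1 Mu:0 Ld:2 B:1 rd:2 wr:1>
#4 ALU src=r0,r5 dispatched  <A:0 Mu:0 Ld:2 B:1 rd:0 wr:0>
#5 MEM src=r1 held:RD_PORT  <A:0 Mu:0 Ld:2 B:1 rd:0 wr:0>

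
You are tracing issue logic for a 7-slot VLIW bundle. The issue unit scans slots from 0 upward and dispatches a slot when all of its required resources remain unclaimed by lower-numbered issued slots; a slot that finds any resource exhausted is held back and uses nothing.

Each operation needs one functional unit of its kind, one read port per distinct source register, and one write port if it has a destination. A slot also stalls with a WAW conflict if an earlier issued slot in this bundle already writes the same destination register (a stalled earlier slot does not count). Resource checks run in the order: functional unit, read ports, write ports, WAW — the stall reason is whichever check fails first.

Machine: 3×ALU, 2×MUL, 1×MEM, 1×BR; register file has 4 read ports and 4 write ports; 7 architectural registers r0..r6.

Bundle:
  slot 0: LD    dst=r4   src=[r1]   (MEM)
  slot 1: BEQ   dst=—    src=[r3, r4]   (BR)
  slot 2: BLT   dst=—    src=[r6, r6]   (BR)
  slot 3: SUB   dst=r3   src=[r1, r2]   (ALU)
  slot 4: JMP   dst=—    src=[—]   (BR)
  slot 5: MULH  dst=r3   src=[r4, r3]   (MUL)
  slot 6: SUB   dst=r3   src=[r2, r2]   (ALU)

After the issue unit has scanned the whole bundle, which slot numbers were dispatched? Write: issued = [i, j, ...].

#0 MEM src=r1 dispatched  <A:3 Mu:2 Ld:0 B:1 rd:3 wr:3>
#1 BR src=r3,r4 dispatched  <A:3 Mu:2 Ld:0 B:0 rd:1 wr:3>
#2 BR src=r6,r6 held:FU  <A:3 Mu:2 Ld:0 B:0 rd:1 wr:3>
#3 ALU src=r1,r2 held:RD_PORT  <A:3 Mu:2 Ld:0 B:0 rd:1 wr:3>
#4 BR src=- held:FU  <A:3 Mu:2 Ld:0 B:0 rd:1 wr:3>
#5 MUL src=r4,r3 held:RD_PORT  <A:3 Mu:2 Ld:0 B:0 rd:1 wr:3>
#6 ALU src=r2,r2 dispatched  <A:2 Mu:2 Ld:0 B:0 rd:0 wr:2>

issued = [0, 1, 6]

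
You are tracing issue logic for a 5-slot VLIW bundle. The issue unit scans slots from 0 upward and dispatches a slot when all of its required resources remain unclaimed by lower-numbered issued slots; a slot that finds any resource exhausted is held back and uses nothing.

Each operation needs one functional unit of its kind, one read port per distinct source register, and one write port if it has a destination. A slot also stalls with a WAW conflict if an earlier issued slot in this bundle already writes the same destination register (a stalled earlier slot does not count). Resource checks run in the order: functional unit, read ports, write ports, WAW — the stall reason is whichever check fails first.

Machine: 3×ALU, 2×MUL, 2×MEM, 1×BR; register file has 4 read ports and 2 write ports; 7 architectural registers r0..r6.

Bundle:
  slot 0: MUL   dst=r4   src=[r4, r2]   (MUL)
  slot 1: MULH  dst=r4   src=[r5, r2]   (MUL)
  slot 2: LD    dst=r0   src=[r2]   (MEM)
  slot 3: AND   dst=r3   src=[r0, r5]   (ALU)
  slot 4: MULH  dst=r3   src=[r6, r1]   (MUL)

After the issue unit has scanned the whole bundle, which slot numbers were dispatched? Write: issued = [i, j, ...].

issued = [0, 2]

(0) want 1×MUL +2rd +1wr — yes → AL3|MU1|ME2|BR1|rd2|wr1
(1) want 1×MUL +2rd +1wr — WAW → AL3|MU1|ME2|BR1|rd2|wr1
(2) want 1×MEM +1rd +1wr — yes → AL3|MU1|ME1|BR1|rd1|wr0
(3) want 1×ALU +2rd +1wr — RD_PORT → AL3|MU1|ME1|BR1|rd1|wr0
(4) want 1×MUL +2rd +1wr — RD_PORT → AL3|MU1|ME1|BR1|rd1|wr0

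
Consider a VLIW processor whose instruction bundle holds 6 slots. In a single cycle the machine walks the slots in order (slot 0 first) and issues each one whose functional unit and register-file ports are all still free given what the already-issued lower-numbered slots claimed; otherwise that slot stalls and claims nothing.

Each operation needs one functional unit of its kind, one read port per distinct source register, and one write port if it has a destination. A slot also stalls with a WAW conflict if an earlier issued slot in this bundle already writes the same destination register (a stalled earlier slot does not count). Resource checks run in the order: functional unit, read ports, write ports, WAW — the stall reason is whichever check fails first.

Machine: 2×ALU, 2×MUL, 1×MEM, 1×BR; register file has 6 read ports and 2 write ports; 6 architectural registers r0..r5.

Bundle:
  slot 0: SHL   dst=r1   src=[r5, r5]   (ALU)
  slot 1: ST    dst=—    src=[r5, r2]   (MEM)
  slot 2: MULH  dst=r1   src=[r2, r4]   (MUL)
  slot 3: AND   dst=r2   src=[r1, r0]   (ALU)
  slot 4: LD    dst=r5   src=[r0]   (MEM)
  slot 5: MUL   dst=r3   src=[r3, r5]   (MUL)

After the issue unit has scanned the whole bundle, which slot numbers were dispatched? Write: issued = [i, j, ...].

  0. ALU→r1 ⇒ go  {1A/2Mu/1Ld/1B | 5r 1w}
  1. MEM ⇒ go  {1A/2Mu/0Ld/1B | 3r 1w}
  2. MUL→r1 ⇒ no(WAW)  {1A/2Mu/0Ld/1B | 3r 1w}
  3. ALU→r2 ⇒ go  {0A/2Mu/0Ld/1B | 1r 0w}
  4. MEM→r5 ⇒ no(FU)  {0A/2Mu/0Ld/1B | 1r 0w}
  5. MUL→r3 ⇒ no(RD_PORT)  {0A/2Mu/0Ld/1B | 1r 0w}

issued = [0, 1, 3]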